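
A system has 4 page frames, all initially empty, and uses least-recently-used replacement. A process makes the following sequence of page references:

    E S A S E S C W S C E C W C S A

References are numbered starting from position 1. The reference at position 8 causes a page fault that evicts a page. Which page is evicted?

pos 1: E → fault, frames {E}
pos 2: S → fault, frames {E,S}
pos 3: A → fault, frames {E,S,A}
pos 4: S → hit
pos 5: E → hit
pos 6: S → hit
pos 7: C → fault, frames {A,E,S,C}
pos 8: W → fault, evict A, frames {E,S,C,W}
At position 8, page A is evicted.

A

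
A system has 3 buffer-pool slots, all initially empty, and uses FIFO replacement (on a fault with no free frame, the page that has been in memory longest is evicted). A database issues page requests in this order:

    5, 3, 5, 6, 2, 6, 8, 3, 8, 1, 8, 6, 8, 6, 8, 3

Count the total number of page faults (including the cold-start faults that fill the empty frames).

5: miss, frames {5}
3: miss, frames {5,3}
5: hit
6: miss, frames {5,3,6}
2: miss, evict 5, frames {3,6,2}
6: hit
8: miss, evict 3, frames {6,2,8}
3: miss, evict 6, frames {2,8,3}
8: hit
1: miss, evict 2, frames {8,3,1}
8: hit
6: miss, evict 8, frames {3,1,6}
8: miss, evict 3, frames {1,6,8}
6: hit
8: hit
3: miss, evict 1, frames {6,8,3}
Page faults: 10.

10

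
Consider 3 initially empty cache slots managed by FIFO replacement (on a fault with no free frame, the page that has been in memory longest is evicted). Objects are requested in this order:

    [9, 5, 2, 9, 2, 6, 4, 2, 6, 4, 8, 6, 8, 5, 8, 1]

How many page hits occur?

9 -> miss, frames {9}
5 -> miss, frames {9,5}
2 -> miss, frames {9,5,2}
9 -> hit
2 -> hit
6 -> miss, evict 9, frames {5,2,6}
4 -> miss, evict 5, frames {2,6,4}
2 -> hit
6 -> hit
4 -> hit
8 -> miss, evict 2, frames {6,4,8}
6 -> hit
8 -> hit
5 -> miss, evict 6, frames {4,8,5}
8 -> hit
1 -> miss, evict 4, frames {8,5,1}
Hits: 8.

8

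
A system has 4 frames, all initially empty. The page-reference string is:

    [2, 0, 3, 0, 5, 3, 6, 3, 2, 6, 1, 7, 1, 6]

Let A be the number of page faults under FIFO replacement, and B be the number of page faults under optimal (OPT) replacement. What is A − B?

1

Under FIFO: F F F . F . F . F . F F . . → 8 faults.
Under OPT: F F F . F . F . . . F F . . → 7 faults.
A − B = 8 − 7 = 1.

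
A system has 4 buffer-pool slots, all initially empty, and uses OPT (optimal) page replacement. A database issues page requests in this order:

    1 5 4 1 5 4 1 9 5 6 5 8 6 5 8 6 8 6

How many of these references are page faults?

1 -> miss, frames [1]
5 -> miss, frames [1, 5]
4 -> miss, frames [1, 5, 4]
1 -> hit
5 -> hit
4 -> hit
1 -> hit
9 -> miss, frames [1, 5, 4, 9]
5 -> hit
6 -> miss, evict 9, frames [1, 5, 4, 6]
5 -> hit
8 -> miss, evict 4, frames [1, 5, 6, 8]
6 -> hit
5 -> hit
8 -> hit
6 -> hit
8 -> hit
6 -> hit
Page faults: 6.

6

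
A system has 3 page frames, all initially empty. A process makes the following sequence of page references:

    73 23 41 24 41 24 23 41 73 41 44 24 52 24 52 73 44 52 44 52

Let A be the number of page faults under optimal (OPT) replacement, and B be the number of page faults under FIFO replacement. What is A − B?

Under OPT: F F F F . . . . F . F . F . . . F . . . → 8 faults.
Under FIFO: F F F F . . . . F . F . F F . F F F . . → 11 faults.
A − B = 8 − 11 = -3.

-3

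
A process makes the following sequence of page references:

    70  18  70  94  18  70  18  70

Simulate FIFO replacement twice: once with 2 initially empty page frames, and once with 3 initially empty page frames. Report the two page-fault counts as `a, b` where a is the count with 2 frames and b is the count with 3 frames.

2 frames: F F . F . F F . → 5 faults.
3 frames: F F . F . . . . → 3 faults.
3 < 5: adding a frame reduced faults, as is typical.

5, 3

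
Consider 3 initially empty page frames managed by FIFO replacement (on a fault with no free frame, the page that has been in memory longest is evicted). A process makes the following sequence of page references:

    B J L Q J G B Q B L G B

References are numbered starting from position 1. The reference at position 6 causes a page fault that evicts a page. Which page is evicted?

J

pos 1: B -> miss, frames (B)
pos 2: J -> miss, frames (B J)
pos 3: L -> miss, frames (B J L)
pos 4: Q -> miss, evict B, frames (J L Q)
pos 5: J -> hit
pos 6: G -> miss, evict J, frames (L Q G)
At position 6, page J is evicted.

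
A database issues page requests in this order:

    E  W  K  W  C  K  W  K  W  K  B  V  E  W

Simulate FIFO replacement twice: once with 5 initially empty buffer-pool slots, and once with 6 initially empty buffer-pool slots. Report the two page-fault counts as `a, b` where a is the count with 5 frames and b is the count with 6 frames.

8, 6

5 frames: F F F . F . . . . . F F F F → 8 faults.
6 frames: F F F . F . . . . . F F . . → 6 faults.
6 < 8: adding a frame reduced faults, as is typical.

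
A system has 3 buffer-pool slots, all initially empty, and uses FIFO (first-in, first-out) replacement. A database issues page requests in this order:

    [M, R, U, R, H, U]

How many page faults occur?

M → fault, frames [M]
R → fault, frames [M, R]
U → fault, frames [M, R, U]
R → hit
H → fault, evict M, frames [R, U, H]
U → hit
Page faults: 4.

4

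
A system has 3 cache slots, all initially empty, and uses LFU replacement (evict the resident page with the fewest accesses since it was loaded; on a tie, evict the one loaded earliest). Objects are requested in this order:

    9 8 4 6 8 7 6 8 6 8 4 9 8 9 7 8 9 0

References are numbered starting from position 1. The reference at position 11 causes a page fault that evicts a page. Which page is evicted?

7

pos 1: 9 -> miss, frames [9]
pos 2: 8 -> miss, frames [9, 8]
pos 3: 4 -> miss, frames [9, 8, 4]
pos 4: 6 -> miss, evict 9, frames [8, 4, 6]
pos 5: 8 -> hit
pos 6: 7 -> miss, evict 4, frames [8, 6, 7]
pos 7: 6 -> hit
pos 8: 8 -> hit
pos 9: 6 -> hit
pos 10: 8 -> hit
pos 11: 4 -> miss, evict 7, frames [8, 6, 4]
At position 11, page 7 is evicted.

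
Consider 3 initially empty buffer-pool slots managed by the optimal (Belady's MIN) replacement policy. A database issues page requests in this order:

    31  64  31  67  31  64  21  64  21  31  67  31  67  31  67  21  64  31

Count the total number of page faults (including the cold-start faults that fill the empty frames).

6

31: fault, frames (31)
64: fault, frames (31 64)
31: hit
67: fault, frames (31 64 67)
31: hit
64: hit
21: fault, evict 67, frames (31 64 21)
64: hit
21: hit
31: hit
67: fault, evict 64, frames (31 21 67)
31: hit
67: hit
31: hit
67: hit
21: hit
64: fault, evict 67, frames (31 21 64)
31: hit
Page faults: 6.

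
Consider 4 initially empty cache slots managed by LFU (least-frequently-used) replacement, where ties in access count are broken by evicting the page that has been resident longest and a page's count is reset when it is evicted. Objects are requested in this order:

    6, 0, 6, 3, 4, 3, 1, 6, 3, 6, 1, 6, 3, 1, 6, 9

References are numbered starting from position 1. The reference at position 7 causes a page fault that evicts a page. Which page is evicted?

pos 1: 6 -> fault, frames (6)
pos 2: 0 -> fault, frames (6 0)
pos 3: 6 -> hit
pos 4: 3 -> fault, frames (6 0 3)
pos 5: 4 -> fault, frames (6 0 3 4)
pos 6: 3 -> hit
pos 7: 1 -> fault, evict 0, frames (6 3 4 1)
At position 7, page 0 is evicted.

0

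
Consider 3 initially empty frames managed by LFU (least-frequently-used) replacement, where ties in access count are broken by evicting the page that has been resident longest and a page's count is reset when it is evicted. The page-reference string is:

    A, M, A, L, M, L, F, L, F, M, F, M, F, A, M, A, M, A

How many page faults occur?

5

A -> fault, frames {A}
M -> fault, frames {A,M}
A -> hit
L -> fault, frames {A,M,L}
M -> hit
L -> hit
F -> fault, evict A, frames {M,L,F}
L -> hit
F -> hit
M -> hit
F -> hit
M -> hit
F -> hit
A -> fault, evict L, frames {M,F,A}
M -> hit
A -> hit
M -> hit
A -> hit
Page faults: 5.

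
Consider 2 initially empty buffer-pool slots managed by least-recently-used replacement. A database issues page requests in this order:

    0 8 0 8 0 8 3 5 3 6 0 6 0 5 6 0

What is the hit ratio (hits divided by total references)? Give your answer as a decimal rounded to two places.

0 -> miss, frames {0}
8 -> miss, frames {0,8}
0 -> hit
8 -> hit
0 -> hit
8 -> hit
3 -> miss, evict 0, frames {8,3}
5 -> miss, evict 8, frames {3,5}
3 -> hit
6 -> miss, evict 5, frames {3,6}
0 -> miss, evict 3, frames {6,0}
6 -> hit
0 -> hit
5 -> miss, evict 6, frames {0,5}
6 -> miss, evict 0, frames {5,6}
0 -> miss, evict 5, frames {6,0}
Hits: 7 of 16 references → 7/16 = 0.4375.

0.44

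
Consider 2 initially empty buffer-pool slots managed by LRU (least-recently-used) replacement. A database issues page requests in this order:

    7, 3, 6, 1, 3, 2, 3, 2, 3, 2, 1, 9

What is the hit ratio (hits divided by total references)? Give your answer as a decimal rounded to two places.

7: miss, frames [7]
3: miss, frames [7, 3]
6: miss, evict 7, frames [3, 6]
1: miss, evict 3, frames [6, 1]
3: miss, evict 6, frames [1, 3]
2: miss, evict 1, frames [3, 2]
3: hit
2: hit
3: hit
2: hit
1: miss, evict 3, frames [2, 1]
9: miss, evict 2, frames [1, 9]
Hits: 4 of 12 references → 4/12 = 0.3333.

0.33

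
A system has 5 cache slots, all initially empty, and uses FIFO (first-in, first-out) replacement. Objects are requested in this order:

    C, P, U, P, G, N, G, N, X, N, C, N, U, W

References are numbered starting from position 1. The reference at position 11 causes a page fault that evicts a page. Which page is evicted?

P

pos 1: C → miss, frames (C)
pos 2: P → miss, frames (C P)
pos 3: U → miss, frames (C P U)
pos 4: P → hit
pos 5: G → miss, frames (C P U G)
pos 6: N → miss, frames (C P U G N)
pos 7: G → hit
pos 8: N → hit
pos 9: X → miss, evict C, frames (P U G N X)
pos 10: N → hit
pos 11: C → miss, evict P, frames (U G N X C)
At position 11, page P is evicted.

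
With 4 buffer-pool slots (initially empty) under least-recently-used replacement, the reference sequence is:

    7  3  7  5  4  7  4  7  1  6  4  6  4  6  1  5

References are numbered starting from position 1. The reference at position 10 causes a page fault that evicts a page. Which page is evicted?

5

pos 1: 7: fault, frames {7}
pos 2: 3: fault, frames {7,3}
pos 3: 7: hit
pos 4: 5: fault, frames {3,7,5}
pos 5: 4: fault, frames {3,7,5,4}
pos 6: 7: hit
pos 7: 4: hit
pos 8: 7: hit
pos 9: 1: fault, evict 3, frames {5,4,7,1}
pos 10: 6: fault, evict 5, frames {4,7,1,6}
At position 10, page 5 is evicted.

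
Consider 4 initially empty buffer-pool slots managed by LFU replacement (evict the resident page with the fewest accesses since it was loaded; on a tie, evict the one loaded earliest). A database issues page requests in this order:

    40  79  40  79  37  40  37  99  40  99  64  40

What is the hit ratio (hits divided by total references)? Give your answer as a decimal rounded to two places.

0.58

40: miss, frames {40}
79: miss, frames {40,79}
40: hit
79: hit
37: miss, frames {40,79,37}
40: hit
37: hit
99: miss, frames {40,79,37,99}
40: hit
99: hit
64: miss, evict 79, frames {40,37,99,64}
40: hit
Hits: 7 of 12 references → 7/12 = 0.5833.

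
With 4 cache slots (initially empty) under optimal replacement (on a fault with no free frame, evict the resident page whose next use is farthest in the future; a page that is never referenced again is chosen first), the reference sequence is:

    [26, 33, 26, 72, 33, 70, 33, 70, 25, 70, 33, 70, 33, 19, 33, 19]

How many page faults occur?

26 -> fault, frames (26)
33 -> fault, frames (26 33)
26 -> hit
72 -> fault, frames (26 33 72)
33 -> hit
70 -> fault, frames (26 33 72 70)
33 -> hit
70 -> hit
25 -> fault, evict 72, frames (26 33 70 25)
70 -> hit
33 -> hit
70 -> hit
33 -> hit
19 -> fault, evict 25, frames (26 33 70 19)
33 -> hit
19 -> hit
Page faults: 6.

6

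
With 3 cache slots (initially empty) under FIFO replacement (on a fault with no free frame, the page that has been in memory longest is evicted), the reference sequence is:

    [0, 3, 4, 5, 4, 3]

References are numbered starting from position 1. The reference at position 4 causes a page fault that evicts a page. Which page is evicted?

0

pos 1: 0: fault, frames (0)
pos 2: 3: fault, frames (0 3)
pos 3: 4: fault, frames (0 3 4)
pos 4: 5: fault, evict 0, frames (3 4 5)
At position 4, page 0 is evicted.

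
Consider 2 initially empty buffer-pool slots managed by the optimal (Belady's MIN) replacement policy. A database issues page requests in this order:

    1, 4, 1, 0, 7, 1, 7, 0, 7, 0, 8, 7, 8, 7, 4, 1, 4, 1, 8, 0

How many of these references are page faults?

10

1: fault, frames [1]
4: fault, frames [1, 4]
1: hit
0: fault, evict 4, frames [1, 0]
7: fault, evict 0, frames [1, 7]
1: hit
7: hit
0: fault, evict 1, frames [7, 0]
7: hit
0: hit
8: fault, evict 0, frames [7, 8]
7: hit
8: hit
7: hit
4: fault, evict 7, frames [8, 4]
1: fault, evict 8, frames [4, 1]
4: hit
1: hit
8: fault, evict 1, frames [4, 8]
0: fault, evict 8, frames [4, 0]
Page faults: 10.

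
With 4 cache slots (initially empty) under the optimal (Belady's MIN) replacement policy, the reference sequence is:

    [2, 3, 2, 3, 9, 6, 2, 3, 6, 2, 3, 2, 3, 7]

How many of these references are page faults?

2 -> fault, frames [2]
3 -> fault, frames [2, 3]
2 -> hit
3 -> hit
9 -> fault, frames [2, 3, 9]
6 -> fault, frames [2, 3, 9, 6]
2 -> hit
3 -> hit
6 -> hit
2 -> hit
3 -> hit
2 -> hit
3 -> hit
7 -> fault, evict 6, frames [2, 3, 9, 7]
Page faults: 5.

5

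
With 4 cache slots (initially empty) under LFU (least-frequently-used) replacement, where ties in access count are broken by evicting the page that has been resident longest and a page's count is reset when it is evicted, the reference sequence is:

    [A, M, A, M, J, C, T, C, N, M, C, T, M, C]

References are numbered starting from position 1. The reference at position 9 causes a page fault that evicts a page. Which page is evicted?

pos 1: A -> fault, frames {A}
pos 2: M -> fault, frames {A,M}
pos 3: A -> hit
pos 4: M -> hit
pos 5: J -> fault, frames {A,M,J}
pos 6: C -> fault, frames {A,M,J,C}
pos 7: T -> fault, evict J, frames {A,M,C,T}
pos 8: C -> hit
pos 9: N -> fault, evict T, frames {A,M,C,N}
At position 9, page T is evicted.

T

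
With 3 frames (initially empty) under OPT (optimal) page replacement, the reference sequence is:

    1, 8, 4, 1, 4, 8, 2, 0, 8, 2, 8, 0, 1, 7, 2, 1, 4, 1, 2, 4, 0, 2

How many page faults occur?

9

1 → miss, frames (1)
8 → miss, frames (1 8)
4 → miss, frames (1 8 4)
1 → hit
4 → hit
8 → hit
2 → miss, evict 4, frames (1 8 2)
0 → miss, evict 1, frames (8 2 0)
8 → hit
2 → hit
8 → hit
0 → hit
1 → miss, evict 8, frames (2 0 1)
7 → miss, evict 0, frames (2 1 7)
2 → hit
1 → hit
4 → miss, evict 7, frames (2 1 4)
1 → hit
2 → hit
4 → hit
0 → miss, evict 4, frames (2 1 0)
2 → hit
Page faults: 9.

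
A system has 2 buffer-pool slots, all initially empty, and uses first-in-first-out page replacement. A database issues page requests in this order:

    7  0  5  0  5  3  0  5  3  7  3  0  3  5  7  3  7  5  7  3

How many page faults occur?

7: fault, frames (7)
0: fault, frames (7 0)
5: fault, evict 7, frames (0 5)
0: hit
5: hit
3: fault, evict 0, frames (5 3)
0: fault, evict 5, frames (3 0)
5: fault, evict 3, frames (0 5)
3: fault, evict 0, frames (5 3)
7: fault, evict 5, frames (3 7)
3: hit
0: fault, evict 3, frames (7 0)
3: fault, evict 7, frames (0 3)
5: fault, evict 0, frames (3 5)
7: fault, evict 3, frames (5 7)
3: fault, evict 5, frames (7 3)
7: hit
5: fault, evict 7, frames (3 5)
7: fault, evict 3, frames (5 7)
3: fault, evict 5, frames (7 3)
Page faults: 16.

16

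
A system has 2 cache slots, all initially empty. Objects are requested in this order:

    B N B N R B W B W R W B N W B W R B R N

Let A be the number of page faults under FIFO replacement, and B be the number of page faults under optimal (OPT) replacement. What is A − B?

Under FIFO: F F . . F F F . . F . F F F F . F . . F → 12 faults.
Under OPT: F F . . F . F . . F . F F . F . F . . F → 10 faults.
A − B = 12 − 10 = 2.

2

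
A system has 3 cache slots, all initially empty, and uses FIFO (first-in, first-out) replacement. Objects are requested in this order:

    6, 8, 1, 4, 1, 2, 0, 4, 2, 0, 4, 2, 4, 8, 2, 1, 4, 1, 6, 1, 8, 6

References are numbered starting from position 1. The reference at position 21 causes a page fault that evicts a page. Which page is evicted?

pos 1: 6: fault, frames (6)
pos 2: 8: fault, frames (6 8)
pos 3: 1: fault, frames (6 8 1)
pos 4: 4: fault, evict 6, frames (8 1 4)
pos 5: 1: hit
pos 6: 2: fault, evict 8, frames (1 4 2)
pos 7: 0: fault, evict 1, frames (4 2 0)
pos 8: 4: hit
pos 9: 2: hit
pos 10: 0: hit
pos 11: 4: hit
pos 12: 2: hit
pos 13: 4: hit
pos 14: 8: fault, evict 4, frames (2 0 8)
pos 15: 2: hit
pos 16: 1: fault, evict 2, frames (0 8 1)
pos 17: 4: fault, evict 0, frames (8 1 4)
pos 18: 1: hit
pos 19: 6: fault, evict 8, frames (1 4 6)
pos 20: 1: hit
pos 21: 8: fault, evict 1, frames (4 6 8)
At position 21, page 1 is evicted.

1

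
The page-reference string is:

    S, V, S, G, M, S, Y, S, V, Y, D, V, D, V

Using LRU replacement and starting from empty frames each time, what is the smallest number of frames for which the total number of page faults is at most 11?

f=1: 14 faults
f=2: 10 faults
f=3: 7 faults
f=4: 7 faults
f=5: 6 faults
f=6: 6 faults
Smallest f with faults ≤ 11 is 2.

2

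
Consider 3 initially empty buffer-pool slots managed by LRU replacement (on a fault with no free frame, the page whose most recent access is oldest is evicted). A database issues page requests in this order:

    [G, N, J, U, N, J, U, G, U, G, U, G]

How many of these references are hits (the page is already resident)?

G -> fault, frames {G}
N -> fault, frames {G,N}
J -> fault, frames {G,N,J}
U -> fault, evict G, frames {N,J,U}
N -> hit
J -> hit
U -> hit
G -> fault, evict N, frames {J,U,G}
U -> hit
G -> hit
U -> hit
G -> hit
Hits: 7.

7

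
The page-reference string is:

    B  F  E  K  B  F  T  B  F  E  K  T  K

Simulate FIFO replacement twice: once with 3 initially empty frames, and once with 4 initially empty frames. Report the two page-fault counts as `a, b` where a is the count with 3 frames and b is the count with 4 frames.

3 frames: F F F F F F F . . F F . . → 9 faults.
4 frames: F F F F . . F F F F F F . → 10 faults.
10 > 9: adding a frame increased faults — Belady's anomaly.

9, 10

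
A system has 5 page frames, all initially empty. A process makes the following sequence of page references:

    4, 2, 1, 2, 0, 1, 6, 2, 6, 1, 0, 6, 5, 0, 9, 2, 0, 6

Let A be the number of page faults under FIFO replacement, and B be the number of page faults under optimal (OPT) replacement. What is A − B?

Under FIFO: F F F . F . F . . . . . F . F F . . → 8 faults.
Under OPT: F F F . F . F . . . . . F . F . . . → 7 faults.
A − B = 8 − 7 = 1.

1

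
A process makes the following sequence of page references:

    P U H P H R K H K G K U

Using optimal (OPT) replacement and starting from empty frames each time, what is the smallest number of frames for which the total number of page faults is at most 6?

3

f=1: 12 faults
f=2: 7 faults
f=3: 6 faults
f=4: 6 faults
f=5: 6 faults
f=6: 6 faults
Smallest f with faults ≤ 6 is 3.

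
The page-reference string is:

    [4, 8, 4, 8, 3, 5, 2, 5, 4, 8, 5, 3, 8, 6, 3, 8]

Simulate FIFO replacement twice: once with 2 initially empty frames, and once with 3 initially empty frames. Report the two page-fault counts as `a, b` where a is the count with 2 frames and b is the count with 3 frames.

13, 11

2 frames: F F . . F F F . F F F F F F F F → 13 faults.
3 frames: F F . . F F F . F F F F . F . F → 11 faults.
11 < 13: adding a frame reduced faults, as is typical.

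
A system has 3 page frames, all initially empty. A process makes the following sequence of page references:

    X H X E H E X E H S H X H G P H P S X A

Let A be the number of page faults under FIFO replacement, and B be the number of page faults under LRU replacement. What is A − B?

Under FIFO: F F . F . . . . . F . F F F F . . F F F → 11 faults.
Under LRU: F F . F . . . . . F . F . F F . . F F F → 10 faults.
A − B = 11 − 10 = 1.

1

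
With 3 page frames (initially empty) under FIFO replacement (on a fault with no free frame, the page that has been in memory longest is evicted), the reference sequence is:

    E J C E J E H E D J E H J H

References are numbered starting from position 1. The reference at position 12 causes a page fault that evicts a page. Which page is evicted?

pos 1: E -> fault, frames {E}
pos 2: J -> fault, frames {E,J}
pos 3: C -> fault, frames {E,J,C}
pos 4: E -> hit
pos 5: J -> hit
pos 6: E -> hit
pos 7: H -> fault, evict E, frames {J,C,H}
pos 8: E -> fault, evict J, frames {C,H,E}
pos 9: D -> fault, evict C, frames {H,E,D}
pos 10: J -> fault, evict H, frames {E,D,J}
pos 11: E -> hit
pos 12: H -> fault, evict E, frames {D,J,H}
At position 12, page E is evicted.

E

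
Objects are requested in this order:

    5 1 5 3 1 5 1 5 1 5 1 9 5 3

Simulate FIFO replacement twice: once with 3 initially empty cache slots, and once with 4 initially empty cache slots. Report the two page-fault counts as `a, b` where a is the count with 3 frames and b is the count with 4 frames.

3 frames: F F . F . . . . . . . F F . → 5 faults.
4 frames: F F . F . . . . . . . F . . → 4 faults.
4 < 5: adding a frame reduced faults, as is typical.

5, 4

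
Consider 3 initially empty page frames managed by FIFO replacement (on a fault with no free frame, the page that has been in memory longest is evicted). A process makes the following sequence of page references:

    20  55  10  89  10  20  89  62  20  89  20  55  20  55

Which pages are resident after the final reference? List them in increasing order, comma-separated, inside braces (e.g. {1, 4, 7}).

{20, 55, 62}

20: fault, frames (20)
55: fault, frames (20 55)
10: fault, frames (20 55 10)
89: fault, evict 20, frames (55 10 89)
10: hit
20: fault, evict 55, frames (10 89 20)
89: hit
62: fault, evict 10, frames (89 20 62)
20: hit
89: hit
20: hit
55: fault, evict 89, frames (20 62 55)
20: hit
55: hit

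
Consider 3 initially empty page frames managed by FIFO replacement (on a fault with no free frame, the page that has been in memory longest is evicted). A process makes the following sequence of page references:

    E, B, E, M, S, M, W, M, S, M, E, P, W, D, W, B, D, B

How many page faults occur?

E: miss, frames {E}
B: miss, frames {E,B}
E: hit
M: miss, frames {E,B,M}
S: miss, evict E, frames {B,M,S}
M: hit
W: miss, evict B, frames {M,S,W}
M: hit
S: hit
M: hit
E: miss, evict M, frames {S,W,E}
P: miss, evict S, frames {W,E,P}
W: hit
D: miss, evict W, frames {E,P,D}
W: miss, evict E, frames {P,D,W}
B: miss, evict P, frames {D,W,B}
D: hit
B: hit
Page faults: 10.

10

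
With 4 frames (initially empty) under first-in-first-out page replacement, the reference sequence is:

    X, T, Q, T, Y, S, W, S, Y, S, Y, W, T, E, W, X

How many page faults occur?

9

X: fault, frames {X}
T: fault, frames {X,T}
Q: fault, frames {X,T,Q}
T: hit
Y: fault, frames {X,T,Q,Y}
S: fault, evict X, frames {T,Q,Y,S}
W: fault, evict T, frames {Q,Y,S,W}
S: hit
Y: hit
S: hit
Y: hit
W: hit
T: fault, evict Q, frames {Y,S,W,T}
E: fault, evict Y, frames {S,W,T,E}
W: hit
X: fault, evict S, frames {W,T,E,X}
Page faults: 9.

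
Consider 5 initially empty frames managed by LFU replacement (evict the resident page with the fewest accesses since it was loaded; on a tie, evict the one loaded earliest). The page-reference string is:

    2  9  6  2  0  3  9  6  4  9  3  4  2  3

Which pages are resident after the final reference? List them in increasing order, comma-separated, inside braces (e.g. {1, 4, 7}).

{2, 3, 4, 6, 9}

2 → miss, frames {2}
9 → miss, frames {2,9}
6 → miss, frames {2,9,6}
2 → hit
0 → miss, frames {2,9,6,0}
3 → miss, frames {2,9,6,0,3}
9 → hit
6 → hit
4 → miss, evict 0, frames {2,9,6,3,4}
9 → hit
3 → hit
4 → hit
2 → hit
3 → hit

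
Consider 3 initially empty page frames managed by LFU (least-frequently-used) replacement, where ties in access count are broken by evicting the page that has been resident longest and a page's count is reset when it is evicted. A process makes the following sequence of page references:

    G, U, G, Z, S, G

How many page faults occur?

4

G -> fault, frames [G]
U -> fault, frames [G, U]
G -> hit
Z -> fault, frames [G, U, Z]
S -> fault, evict U, frames [G, Z, S]
G -> hit
Page faults: 4.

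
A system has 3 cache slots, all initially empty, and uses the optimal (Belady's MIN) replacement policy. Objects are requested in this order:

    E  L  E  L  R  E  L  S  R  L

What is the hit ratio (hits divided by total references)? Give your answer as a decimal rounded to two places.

E → miss, frames [E]
L → miss, frames [E, L]
E → hit
L → hit
R → miss, frames [E, L, R]
E → hit
L → hit
S → miss, evict E, frames [L, R, S]
R → hit
L → hit
Hits: 6 of 10 references → 6/10 = 0.6000.

0.60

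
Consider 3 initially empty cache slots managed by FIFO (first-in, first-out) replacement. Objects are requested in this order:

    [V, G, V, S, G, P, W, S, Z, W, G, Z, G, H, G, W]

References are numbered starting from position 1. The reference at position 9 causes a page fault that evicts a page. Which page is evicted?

S

pos 1: V → miss, frames {V}
pos 2: G → miss, frames {V,G}
pos 3: V → hit
pos 4: S → miss, frames {V,G,S}
pos 5: G → hit
pos 6: P → miss, evict V, frames {G,S,P}
pos 7: W → miss, evict G, frames {S,P,W}
pos 8: S → hit
pos 9: Z → miss, evict S, frames {P,W,Z}
At position 9, page S is evicted.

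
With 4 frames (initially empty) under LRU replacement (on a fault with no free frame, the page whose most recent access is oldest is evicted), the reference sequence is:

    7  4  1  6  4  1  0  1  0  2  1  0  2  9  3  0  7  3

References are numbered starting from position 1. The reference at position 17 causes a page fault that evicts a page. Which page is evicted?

pos 1: 7 → miss, frames [7]
pos 2: 4 → miss, frames [7, 4]
pos 3: 1 → miss, frames [7, 4, 1]
pos 4: 6 → miss, frames [7, 4, 1, 6]
pos 5: 4 → hit
pos 6: 1 → hit
pos 7: 0 → miss, evict 7, frames [6, 4, 1, 0]
pos 8: 1 → hit
pos 9: 0 → hit
pos 10: 2 → miss, evict 6, frames [4, 1, 0, 2]
pos 11: 1 → hit
pos 12: 0 → hit
pos 13: 2 → hit
pos 14: 9 → miss, evict 4, frames [1, 0, 2, 9]
pos 15: 3 → miss, evict 1, frames [0, 2, 9, 3]
pos 16: 0 → hit
pos 17: 7 → miss, evict 2, frames [9, 3, 0, 7]
At position 17, page 2 is evicted.

2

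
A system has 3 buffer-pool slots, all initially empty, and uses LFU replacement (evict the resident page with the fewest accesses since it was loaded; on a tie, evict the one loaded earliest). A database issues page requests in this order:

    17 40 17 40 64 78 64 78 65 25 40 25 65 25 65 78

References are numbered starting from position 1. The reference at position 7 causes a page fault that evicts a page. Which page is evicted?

pos 1: 17 -> fault, frames {17}
pos 2: 40 -> fault, frames {17,40}
pos 3: 17 -> hit
pos 4: 40 -> hit
pos 5: 64 -> fault, frames {17,40,64}
pos 6: 78 -> fault, evict 64, frames {17,40,78}
pos 7: 64 -> fault, evict 78, frames {17,40,64}
At position 7, page 78 is evicted.

78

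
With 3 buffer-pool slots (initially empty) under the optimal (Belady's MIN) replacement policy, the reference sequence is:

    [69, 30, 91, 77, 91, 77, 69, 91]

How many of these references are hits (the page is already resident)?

69 → miss, frames (69)
30 → miss, frames (69 30)
91 → miss, frames (69 30 91)
77 → miss, evict 30, frames (69 91 77)
91 → hit
77 → hit
69 → hit
91 → hit
Hits: 4.

4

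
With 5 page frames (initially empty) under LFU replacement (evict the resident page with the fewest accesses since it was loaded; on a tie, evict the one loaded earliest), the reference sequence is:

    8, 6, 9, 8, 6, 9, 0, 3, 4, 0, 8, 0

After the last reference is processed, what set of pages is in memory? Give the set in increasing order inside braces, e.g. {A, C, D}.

{0, 4, 6, 8, 9}

8: miss, frames [8]
6: miss, frames [8, 6]
9: miss, frames [8, 6, 9]
8: hit
6: hit
9: hit
0: miss, frames [8, 6, 9, 0]
3: miss, frames [8, 6, 9, 0, 3]
4: miss, evict 0, frames [8, 6, 9, 3, 4]
0: miss, evict 3, frames [8, 6, 9, 4, 0]
8: hit
0: hit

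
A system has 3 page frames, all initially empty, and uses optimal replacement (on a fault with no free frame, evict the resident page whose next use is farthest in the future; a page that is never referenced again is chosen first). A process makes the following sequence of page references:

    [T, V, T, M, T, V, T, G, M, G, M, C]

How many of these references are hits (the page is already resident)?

7

T: miss, frames {T}
V: miss, frames {T,V}
T: hit
M: miss, frames {T,V,M}
T: hit
V: hit
T: hit
G: miss, evict V, frames {T,M,G}
M: hit
G: hit
M: hit
C: miss, evict G, frames {T,M,C}
Hits: 7.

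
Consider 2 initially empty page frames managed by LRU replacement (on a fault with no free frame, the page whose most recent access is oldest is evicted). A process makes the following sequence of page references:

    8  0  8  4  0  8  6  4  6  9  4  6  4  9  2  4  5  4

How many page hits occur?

8 -> miss, frames (8)
0 -> miss, frames (8 0)
8 -> hit
4 -> miss, evict 0, frames (8 4)
0 -> miss, evict 8, frames (4 0)
8 -> miss, evict 4, frames (0 8)
6 -> miss, evict 0, frames (8 6)
4 -> miss, evict 8, frames (6 4)
6 -> hit
9 -> miss, evict 4, frames (6 9)
4 -> miss, evict 6, frames (9 4)
6 -> miss, evict 9, frames (4 6)
4 -> hit
9 -> miss, evict 6, frames (4 9)
2 -> miss, evict 4, frames (9 2)
4 -> miss, evict 9, frames (2 4)
5 -> miss, evict 2, frames (4 5)
4 -> hit
Hits: 4.

4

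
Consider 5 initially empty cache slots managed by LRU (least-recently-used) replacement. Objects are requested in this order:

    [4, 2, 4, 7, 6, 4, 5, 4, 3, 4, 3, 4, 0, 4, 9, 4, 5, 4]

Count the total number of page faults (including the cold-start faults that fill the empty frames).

4 -> miss, frames {4}
2 -> miss, frames {4,2}
4 -> hit
7 -> miss, frames {2,4,7}
6 -> miss, frames {2,4,7,6}
4 -> hit
5 -> miss, frames {2,7,6,4,5}
4 -> hit
3 -> miss, evict 2, frames {7,6,5,4,3}
4 -> hit
3 -> hit
4 -> hit
0 -> miss, evict 7, frames {6,5,3,4,0}
4 -> hit
9 -> miss, evict 6, frames {5,3,0,4,9}
4 -> hit
5 -> hit
4 -> hit
Page faults: 8.

8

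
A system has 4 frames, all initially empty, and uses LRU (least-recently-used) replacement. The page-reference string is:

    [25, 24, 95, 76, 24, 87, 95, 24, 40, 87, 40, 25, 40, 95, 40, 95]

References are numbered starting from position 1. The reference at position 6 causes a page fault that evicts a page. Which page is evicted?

pos 1: 25 -> miss, frames [25]
pos 2: 24 -> miss, frames [25, 24]
pos 3: 95 -> miss, frames [25, 24, 95]
pos 4: 76 -> miss, frames [25, 24, 95, 76]
pos 5: 24 -> hit
pos 6: 87 -> miss, evict 25, frames [95, 76, 24, 87]
At position 6, page 25 is evicted.

25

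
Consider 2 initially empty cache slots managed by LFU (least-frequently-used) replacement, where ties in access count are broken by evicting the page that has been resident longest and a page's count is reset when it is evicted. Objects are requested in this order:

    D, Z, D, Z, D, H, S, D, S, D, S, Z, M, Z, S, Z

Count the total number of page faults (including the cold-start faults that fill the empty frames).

9

D → miss, frames (D)
Z → miss, frames (D Z)
D → hit
Z → hit
D → hit
H → miss, evict Z, frames (D H)
S → miss, evict H, frames (D S)
D → hit
S → hit
D → hit
S → hit
Z → miss, evict S, frames (D Z)
M → miss, evict Z, frames (D M)
Z → miss, evict M, frames (D Z)
S → miss, evict Z, frames (D S)
Z → miss, evict S, frames (D Z)
Page faults: 9.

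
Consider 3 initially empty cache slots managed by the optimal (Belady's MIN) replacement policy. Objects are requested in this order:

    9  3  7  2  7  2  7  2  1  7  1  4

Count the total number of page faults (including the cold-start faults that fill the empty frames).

9: fault, frames [9]
3: fault, frames [9, 3]
7: fault, frames [9, 3, 7]
2: fault, evict 3, frames [9, 7, 2]
7: hit
2: hit
7: hit
2: hit
1: fault, evict 2, frames [9, 7, 1]
7: hit
1: hit
4: fault, evict 1, frames [9, 7, 4]
Page faults: 6.

6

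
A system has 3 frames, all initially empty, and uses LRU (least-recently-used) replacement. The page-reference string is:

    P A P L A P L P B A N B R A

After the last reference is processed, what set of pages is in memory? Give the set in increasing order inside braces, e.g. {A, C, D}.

{A, B, R}

P: fault, frames (P)
A: fault, frames (P A)
P: hit
L: fault, frames (A P L)
A: hit
P: hit
L: hit
P: hit
B: fault, evict A, frames (L P B)
A: fault, evict L, frames (P B A)
N: fault, evict P, frames (B A N)
B: hit
R: fault, evict A, frames (N B R)
A: fault, evict N, frames (B R A)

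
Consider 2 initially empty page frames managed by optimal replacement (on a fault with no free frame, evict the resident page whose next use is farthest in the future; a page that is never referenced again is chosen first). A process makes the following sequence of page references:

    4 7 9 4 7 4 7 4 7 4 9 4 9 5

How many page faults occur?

4 -> miss, frames {4}
7 -> miss, frames {4,7}
9 -> miss, evict 7, frames {4,9}
4 -> hit
7 -> miss, evict 9, frames {4,7}
4 -> hit
7 -> hit
4 -> hit
7 -> hit
4 -> hit
9 -> miss, evict 7, frames {4,9}
4 -> hit
9 -> hit
5 -> miss, evict 9, frames {4,5}
Page faults: 6.

6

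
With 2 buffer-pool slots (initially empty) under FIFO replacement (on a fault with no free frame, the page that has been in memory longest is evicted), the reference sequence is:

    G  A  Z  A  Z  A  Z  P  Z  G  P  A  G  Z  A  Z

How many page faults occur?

7

G -> fault, frames (G)
A -> fault, frames (G A)
Z -> fault, evict G, frames (A Z)
A -> hit
Z -> hit
A -> hit
Z -> hit
P -> fault, evict A, frames (Z P)
Z -> hit
G -> fault, evict Z, frames (P G)
P -> hit
A -> fault, evict P, frames (G A)
G -> hit
Z -> fault, evict G, frames (A Z)
A -> hit
Z -> hit
Page faults: 7.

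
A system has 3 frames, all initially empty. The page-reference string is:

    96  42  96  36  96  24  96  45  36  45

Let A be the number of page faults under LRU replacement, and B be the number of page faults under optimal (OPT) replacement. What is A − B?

1

Under LRU: F F . F . F . F F . → 6 faults.
Under OPT: F F . F . F . F . . → 5 faults.
A − B = 6 − 5 = 1.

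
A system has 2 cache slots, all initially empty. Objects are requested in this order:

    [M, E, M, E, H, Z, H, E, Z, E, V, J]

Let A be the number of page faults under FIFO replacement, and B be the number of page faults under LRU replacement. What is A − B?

-1

Under FIFO: F F . . F F . F . . F F → 7 faults.
Under LRU: F F . . F F . F F . F F → 8 faults.
A − B = 7 − 8 = -1.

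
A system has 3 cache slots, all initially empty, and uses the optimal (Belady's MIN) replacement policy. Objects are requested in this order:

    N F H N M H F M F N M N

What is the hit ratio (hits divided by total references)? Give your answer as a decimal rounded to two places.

0.58

N → fault, frames (N)
F → fault, frames (N F)
H → fault, frames (N F H)
N → hit
M → fault, evict N, frames (F H M)
H → hit
F → hit
M → hit
F → hit
N → fault, evict H, frames (F M N)
M → hit
N → hit
Hits: 7 of 12 references → 7/12 = 0.5833.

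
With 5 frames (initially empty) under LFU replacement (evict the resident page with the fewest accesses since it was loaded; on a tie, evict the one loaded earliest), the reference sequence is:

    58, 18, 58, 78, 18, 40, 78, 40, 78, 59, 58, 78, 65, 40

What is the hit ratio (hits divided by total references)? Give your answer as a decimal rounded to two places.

58 -> miss, frames (58)
18 -> miss, frames (58 18)
58 -> hit
78 -> miss, frames (58 18 78)
18 -> hit
40 -> miss, frames (58 18 78 40)
78 -> hit
40 -> hit
78 -> hit
59 -> miss, frames (58 18 78 40 59)
58 -> hit
78 -> hit
65 -> miss, evict 59, frames (58 18 78 40 65)
40 -> hit
Hits: 8 of 14 references → 8/14 = 0.5714.

0.57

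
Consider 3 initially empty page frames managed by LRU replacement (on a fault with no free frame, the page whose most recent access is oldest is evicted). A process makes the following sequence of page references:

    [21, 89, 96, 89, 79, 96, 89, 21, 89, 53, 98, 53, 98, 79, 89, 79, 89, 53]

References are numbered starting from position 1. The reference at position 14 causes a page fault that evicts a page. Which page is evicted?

89

pos 1: 21 -> miss, frames (21)
pos 2: 89 -> miss, frames (21 89)
pos 3: 96 -> miss, frames (21 89 96)
pos 4: 89 -> hit
pos 5: 79 -> miss, evict 21, frames (96 89 79)
pos 6: 96 -> hit
pos 7: 89 -> hit
pos 8: 21 -> miss, evict 79, frames (96 89 21)
pos 9: 89 -> hit
pos 10: 53 -> miss, evict 96, frames (21 89 53)
pos 11: 98 -> miss, evict 21, frames (89 53 98)
pos 12: 53 -> hit
pos 13: 98 -> hit
pos 14: 79 -> miss, evict 89, frames (53 98 79)
At position 14, page 89 is evicted.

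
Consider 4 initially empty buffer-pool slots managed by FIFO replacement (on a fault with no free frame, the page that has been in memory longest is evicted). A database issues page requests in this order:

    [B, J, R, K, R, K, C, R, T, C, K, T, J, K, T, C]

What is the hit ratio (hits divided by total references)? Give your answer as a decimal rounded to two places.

B -> miss, frames [B]
J -> miss, frames [B, J]
R -> miss, frames [B, J, R]
K -> miss, frames [B, J, R, K]
R -> hit
K -> hit
C -> miss, evict B, frames [J, R, K, C]
R -> hit
T -> miss, evict J, frames [R, K, C, T]
C -> hit
K -> hit
T -> hit
J -> miss, evict R, frames [K, C, T, J]
K -> hit
T -> hit
C -> hit
Hits: 9 of 16 references → 9/16 = 0.5625.

0.56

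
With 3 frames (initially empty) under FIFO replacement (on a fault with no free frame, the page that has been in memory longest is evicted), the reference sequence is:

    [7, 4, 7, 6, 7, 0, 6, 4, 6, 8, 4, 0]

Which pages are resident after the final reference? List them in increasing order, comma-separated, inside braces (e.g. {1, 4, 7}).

7 -> miss, frames {7}
4 -> miss, frames {7,4}
7 -> hit
6 -> miss, frames {7,4,6}
7 -> hit
0 -> miss, evict 7, frames {4,6,0}
6 -> hit
4 -> hit
6 -> hit
8 -> miss, evict 4, frames {6,0,8}
4 -> miss, evict 6, frames {0,8,4}
0 -> hit

{0, 4, 8}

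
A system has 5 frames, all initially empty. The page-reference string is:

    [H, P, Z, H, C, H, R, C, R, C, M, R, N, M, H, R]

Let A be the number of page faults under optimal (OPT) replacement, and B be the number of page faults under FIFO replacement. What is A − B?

Under OPT: F F F . F . F . . . F . F . . . → 7 faults.
Under FIFO: F F F . F . F . . . F . F . F . → 8 faults.
A − B = 7 − 8 = -1.

-1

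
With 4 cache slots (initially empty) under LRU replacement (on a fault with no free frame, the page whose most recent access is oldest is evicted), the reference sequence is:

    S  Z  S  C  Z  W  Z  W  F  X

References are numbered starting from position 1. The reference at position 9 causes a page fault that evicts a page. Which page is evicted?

pos 1: S -> miss, frames [S]
pos 2: Z -> miss, frames [S, Z]
pos 3: S -> hit
pos 4: C -> miss, frames [Z, S, C]
pos 5: Z -> hit
pos 6: W -> miss, frames [S, C, Z, W]
pos 7: Z -> hit
pos 8: W -> hit
pos 9: F -> miss, evict S, frames [C, Z, W, F]
At position 9, page S is evicted.

S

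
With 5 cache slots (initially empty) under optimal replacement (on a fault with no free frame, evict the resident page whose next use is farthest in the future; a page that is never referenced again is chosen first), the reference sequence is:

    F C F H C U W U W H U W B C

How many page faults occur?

F: miss, frames [F]
C: miss, frames [F, C]
F: hit
H: miss, frames [F, C, H]
C: hit
U: miss, frames [F, C, H, U]
W: miss, frames [F, C, H, U, W]
U: hit
W: hit
H: hit
U: hit
W: hit
B: miss, evict W, frames [F, C, H, U, B]
C: hit
Page faults: 6.

6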